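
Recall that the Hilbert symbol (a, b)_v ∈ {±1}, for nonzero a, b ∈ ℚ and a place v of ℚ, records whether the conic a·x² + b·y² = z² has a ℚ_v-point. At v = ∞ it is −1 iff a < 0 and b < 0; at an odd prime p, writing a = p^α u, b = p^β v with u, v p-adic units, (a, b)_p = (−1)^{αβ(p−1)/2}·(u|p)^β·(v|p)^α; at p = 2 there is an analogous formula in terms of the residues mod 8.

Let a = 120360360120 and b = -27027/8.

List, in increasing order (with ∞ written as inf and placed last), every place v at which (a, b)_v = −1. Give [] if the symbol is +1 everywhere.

[2, 3, 7, 13]

Mod squares: a ≡ 30030, b ≡ -6006. Check v ∈ {∞, 2, 3, 5, 7, 11, 13}.
v=7: a=7^3·(≡6), b=7^1·(≡3) mod 7; (6|7)=-1, (3|7)=-1; (−1)^{3·1·3}·(-1)^1·(-1)^3 = -1.
v=11: a=11^3·(≡6), b=11^1·(≡5) mod 11; (6|11)=-1, (5|11)=+1; (−1)^{3·1·5}·(-1)^1·(+1)^3 = +1.
v=2: v_2(a)=3, v_2(b)=-3; units ≡ 7, 5 (mod 8); ε·ε+αω+βω = 1·0+3·1+-3·0 ≡ 1  ⇒  (a,b)_2 = -1.
v=3: a=3^1·(≡2), b=3^3·(≡2) mod 3; (2|3)=-1, (2|3)=-1; (−1)^{1·3·1}·(-1)^3·(-1)^1 = -1.
v=∞: 30030 > 0 and -6006 < 0  ⇒  (a,b)_∞ = +1.
v=13: a=13^3·(≡10), b=13^1·(≡5) mod 13; (10|13)=+1, (5|13)=-1; (−1)^{3·1·6}·(+1)^1·(-1)^3 = -1.
v=5: a=5^1·(≡4), b=5^0·(≡1) mod 5; (4|5)=+1, (1|5)=+1; (−1)^{1·0·2}·(+1)^0·(+1)^1 = +1.
|Ram(30030, -6006)| = 4, even; anisotropic at {2, 3, 7, 13}.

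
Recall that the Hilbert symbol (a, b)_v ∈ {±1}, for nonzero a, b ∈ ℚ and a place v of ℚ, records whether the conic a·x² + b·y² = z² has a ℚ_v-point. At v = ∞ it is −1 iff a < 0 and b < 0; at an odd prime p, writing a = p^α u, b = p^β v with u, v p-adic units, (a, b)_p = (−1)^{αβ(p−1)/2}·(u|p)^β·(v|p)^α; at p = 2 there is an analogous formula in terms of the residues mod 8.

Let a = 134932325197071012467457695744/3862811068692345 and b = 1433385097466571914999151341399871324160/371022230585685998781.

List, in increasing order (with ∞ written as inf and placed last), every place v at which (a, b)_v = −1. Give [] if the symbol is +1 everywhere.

[2, 3, 5, 13]

Mod squares: a ≡ 2730, b ≡ 210. Check v ∈ {∞, 2, 3, 5, 7, 11, 13, 17, 29, 31, 43, 47}.
v=∞: 2730 > 0 and 210 > 0  ⇒  (a,b)_∞ = +1.
v=47: a=47^4·(≡9), b=47^6·(≡22) mod 47; (9|47)=+1, (22|47)=-1; (−1)^{4·6·23}·(+1)^6·(-1)^4 = +1.
v=29: a=29^2·(≡9), b=29^2·(≡5) mod 29; (9|29)=+1, (5|29)=+1; (−1)^{2·2·14}·(+1)^2·(+1)^2 = +1.
v=5: a=5^-1·(≡1), b=5^1·(≡2) mod 5; (1|5)=+1, (2|5)=-1; (−1)^{-1·1·2}·(+1)^1·(-1)^-1 = -1.
v=11: a=11^-6·(≡10), b=11^-8·(≡1) mod 11; (10|11)=-1, (1|11)=+1; (−1)^{-6·-8·5}·(-1)^-8·(+1)^-6 = +1.
v=3: a=3^-3·(≡1), b=3^-7·(≡1) mod 3; (1|3)=+1, (1|3)=+1; (−1)^{-3·-7·1}·(+1)^-7·(+1)^-3 = -1.
v=31: a=31^-2·(≡19), b=31^-2·(≡22) mod 31; (19|31)=+1, (22|31)=-1; (−1)^{-2·-2·15}·(+1)^-2·(-1)^-2 = +1.
v=7: a=7^-5·(≡5), b=7^-7·(≡4) mod 7; (5|7)=-1, (4|7)=+1; (−1)^{-5·-7·3}·(-1)^-7·(+1)^-5 = +1.
v=2: v_2(a)=13, v_2(b)=21; units ≡ 5, 1 (mod 8); ε·ε+αω+βω = 0·0+13·0+21·1 ≡ 1  ⇒  (a,b)_2 = -1.
v=43: a=43^6·(≡31), b=43^6·(≡38) mod 43; (31|43)=+1, (38|43)=+1; (−1)^{6·6·21}·(+1)^6·(+1)^6 = +1.
v=17: a=17^2·(≡12), b=17^4·(≡7) mod 17; (12|17)=-1, (7|17)=-1; (−1)^{2·4·8}·(-1)^4·(-1)^2 = +1.
v=13: a=13^3·(≡5), b=13^4·(≡6) mod 13; (5|13)=-1, (6|13)=-1; (−1)^{3·4·6}·(-1)^4·(-1)^3 = -1.
(2730, 210 / ℚ) ramifies at {2, 3, 5, 13}: a division algebra.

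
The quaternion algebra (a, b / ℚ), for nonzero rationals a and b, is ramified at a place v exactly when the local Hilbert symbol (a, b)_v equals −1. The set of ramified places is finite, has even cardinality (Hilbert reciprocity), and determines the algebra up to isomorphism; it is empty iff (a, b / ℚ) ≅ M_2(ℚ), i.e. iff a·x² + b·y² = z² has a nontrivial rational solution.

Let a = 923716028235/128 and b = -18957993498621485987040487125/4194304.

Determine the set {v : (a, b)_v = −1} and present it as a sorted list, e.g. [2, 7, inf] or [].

[5, 11, 13, 17, 19, 23]

(a, b) ≡ (223092870, -17765) mod (ℚ^×)²; places V = {2, 3, 5, 7, 11, 13, 17, 19, 23, ∞}.
(a,b)_13: α=3, u≡8; β=2, v≡2 (mod 13); (8|13)=-1, (2|13)=-1; sign (−1)^0·-1^2·-1^3 = -1.
(a,b)_∞: sgn(223092870)=+, sgn(-17765)=−, so +1.
(a,b)_23: α=1, u≡5; β=2, v≡7 (mod 23); (5|23)=-1, (7|23)=-1; sign (−1)^0·-1^2·-1^1 = -1.
(a,b)_11: α=1, u≡2; β=3, v≡8 (mod 11); (2|11)=-1, (8|11)=-1; sign (−1)^1·-1^3·-1^1 = -1.
(a,b)_3: α=1, u≡2; β=8, v≡1 (mod 3); (2|3)=-1, (1|3)=+1; sign (−1)^0·-1^8·+1^1 = +1.
(a,b)_5: α=1, u≡4; β=3, v≡2 (mod 5); (4|5)=+1, (2|5)=-1; sign (−1)^0·+1^3·-1^1 = -1.
(a,b)_2: α=-7, β=-22; u≡3, v≡3 (mod 8); ε(u)ε(v)=1·1, αω(v)=-7·1, βω(u)=-22·1; sum ≡ 0  ⇒  +1.
(a,b)_19: α=1, u≡14; β=3, v≡12 (mod 19); (14|19)=-1, (12|19)=-1; sign (−1)^1·-1^3·-1^1 = -1.
(a,b)_7: α=3, u≡3; β=8, v≡4 (mod 7); (3|7)=-1, (4|7)=+1; sign (−1)^0·-1^8·+1^3 = +1.
(a,b)_17: α=1, u≡5; β=3, v≡16 (mod 17); (5|17)=-1, (16|17)=+1; sign (−1)^0·-1^3·+1^1 = -1.
(223092870, -17765 / ℚ) ramifies at {5, 11, 13, 17, 19, 23}: a division algebra.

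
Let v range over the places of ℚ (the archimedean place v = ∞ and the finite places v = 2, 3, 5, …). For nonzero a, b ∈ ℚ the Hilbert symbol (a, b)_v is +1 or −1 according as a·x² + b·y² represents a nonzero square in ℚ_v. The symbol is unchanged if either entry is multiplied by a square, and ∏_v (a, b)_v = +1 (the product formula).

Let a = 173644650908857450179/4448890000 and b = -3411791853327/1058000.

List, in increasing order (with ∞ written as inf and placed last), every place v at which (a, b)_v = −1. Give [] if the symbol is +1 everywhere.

Mod squares: a ≡ 51, b ≡ -29315. Check v ∈ {∞, 2, 3, 5, 11, 13, 17, 23, 29, 41, 43}.
v=17: a=17^5·(≡14), b=17^2·(≡12) mod 17; (14|17)=-1, (12|17)=-1; (−1)^{5·2·8}·(-1)^2·(-1)^5 = -1.
v=13: a=13^2·(≡12), b=13^1·(≡6) mod 13; (12|13)=+1, (6|13)=-1; (−1)^{2·1·6}·(+1)^1·(-1)^2 = +1.
v=43: a=43^0·(≡27), b=43^2·(≡4) mod 43; (27|43)=-1, (4|43)=+1; (−1)^{0·2·21}·(-1)^2·(+1)^0 = +1.
v=2: v_2(a)=-4, v_2(b)=-4; units ≡ 3, 5 (mod 8); ε·ε+αω+βω = 1·0+-4·1+-4·1 ≡ 0  ⇒  (a,b)_2 = +1.
v=3: a=3^5·(≡2), b=3^2·(≡1) mod 3; (2|3)=-1, (1|3)=+1; (−1)^{5·2·1}·(-1)^2·(+1)^5 = +1.
v=41: a=41^2·(≡36), b=41^1·(≡39) mod 41; (36|41)=+1, (39|41)=+1; (−1)^{2·1·20}·(+1)^1·(+1)^2 = +1.
v=∞: 51 > 0 and -29315 < 0  ⇒  (a,b)_∞ = +1.
v=11: a=11^6·(≡6), b=11^3·(≡7) mod 11; (6|11)=-1, (7|11)=-1; (−1)^{6·3·5}·(-1)^3·(-1)^6 = -1.
v=29: a=29^-2·(≡4), b=29^0·(≡22) mod 29; (4|29)=+1, (22|29)=+1; (−1)^{-2·0·14}·(+1)^0·(+1)^-2 = +1.
v=5: a=5^-4·(≡1), b=5^-3·(≡2) mod 5; (1|5)=+1, (2|5)=-1; (−1)^{-4·-3·2}·(+1)^-3·(-1)^-4 = +1.
v=23: a=23^-2·(≡7), b=23^-2·(≡14) mod 23; (7|23)=-1, (14|23)=-1; (−1)^{-2·-2·11}·(-1)^-2·(-1)^-2 = +1.
|Ram(51, -29315)| = 2, even; anisotropic at {11, 17}.

[11, 17]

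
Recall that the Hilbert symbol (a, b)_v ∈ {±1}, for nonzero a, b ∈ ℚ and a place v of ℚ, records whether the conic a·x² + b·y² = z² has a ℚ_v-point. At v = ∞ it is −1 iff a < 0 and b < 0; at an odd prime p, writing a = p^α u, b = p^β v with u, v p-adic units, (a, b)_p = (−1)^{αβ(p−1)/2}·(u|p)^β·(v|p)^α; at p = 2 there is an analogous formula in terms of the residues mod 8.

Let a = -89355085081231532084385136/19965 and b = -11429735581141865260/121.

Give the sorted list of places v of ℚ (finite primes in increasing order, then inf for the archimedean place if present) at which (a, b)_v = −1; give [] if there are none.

Mod squares: a ≡ -1430715, b ≡ -115. Check v ∈ {∞, 2, 3, 5, 7, 11, 13, 23, 29, 53}.
v=3: a=3^-1·(≡2), b=3^0·(≡2) mod 3; (2|3)=-1, (2|3)=-1; (−1)^{-1·0·1}·(-1)^0·(-1)^-1 = -1.
v=13: a=13^3·(≡12), b=13^2·(≡7) mod 13; (12|13)=+1, (7|13)=-1; (−1)^{3·2·6}·(+1)^2·(-1)^3 = -1.
v=29: a=29^3·(≡28), b=29^2·(≡16) mod 29; (28|29)=+1, (16|29)=+1; (−1)^{3·2·14}·(+1)^2·(+1)^3 = +1.
v=∞: -1430715 < 0 and -115 < 0  ⇒  (a,b)_∞ = -1.
v=2: v_2(a)=4, v_2(b)=2; units ≡ 5, 5 (mod 8); ε·ε+αω+βω = 0·0+4·1+2·1 ≡ 0  ⇒  (a,b)_2 = +1.
v=53: a=53^2·(≡20), b=53^2·(≡46) mod 53; (20|53)=-1, (46|53)=+1; (−1)^{2·2·26}·(-1)^2·(+1)^2 = +1.
v=11: a=11^-3·(≡6), b=11^-2·(≡2) mod 11; (6|11)=-1, (2|11)=-1; (−1)^{-3·-2·5}·(-1)^-2·(-1)^-3 = -1.
v=23: a=23^5·(≡7), b=23^3·(≡3) mod 23; (7|23)=-1, (3|23)=+1; (−1)^{5·3·11}·(-1)^3·(+1)^5 = +1.
v=7: a=7^8·(≡2), b=7^6·(≡1) mod 7; (2|7)=+1, (1|7)=+1; (−1)^{8·6·3}·(+1)^6·(+1)^8 = +1.
v=5: a=5^-1·(≡3), b=5^1·(≡3) mod 5; (3|5)=-1, (3|5)=-1; (−1)^{-1·1·2}·(-1)^1·(-1)^-1 = +1.
(-1430715, -115 / ℚ) ramifies at {3, 11, 13, ∞}: a division algebra.

[3, 11, 13, inf]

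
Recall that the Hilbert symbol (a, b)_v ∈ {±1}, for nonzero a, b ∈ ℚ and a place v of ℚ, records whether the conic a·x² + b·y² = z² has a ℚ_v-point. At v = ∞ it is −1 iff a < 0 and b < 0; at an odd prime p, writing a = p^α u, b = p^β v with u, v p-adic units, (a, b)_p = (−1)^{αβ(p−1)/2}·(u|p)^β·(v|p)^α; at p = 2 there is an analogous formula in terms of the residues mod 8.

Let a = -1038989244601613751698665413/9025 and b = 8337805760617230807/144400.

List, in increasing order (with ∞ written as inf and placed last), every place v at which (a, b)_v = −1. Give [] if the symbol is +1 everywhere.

(a, b) ≡ (-339677, 7) mod (ℚ^×)²; places V = {2, 3, 5, 7, 11, 13, 17, 19, 29, 53, ∞}.
(a,b)_5: α=-2, u≡2; β=-2, v≡2 (mod 5); (2|5)=-1, (2|5)=-1; sign (−1)^0·-1^-2·-1^-2 = +1.
(a,b)_∞: sgn(-339677)=−, sgn(7)=+, so +1.
(a,b)_11: α=4, u≡5; β=0, v≡10 (mod 11); (5|11)=+1, (10|11)=-1; sign (−1)^0·+1^0·-1^4 = +1.
(a,b)_53: α=3, u≡16; β=2, v≡10 (mod 53); (16|53)=+1, (10|53)=+1; sign (−1)^0·+1^2·+1^3 = +1.
(a,b)_7: α=6, u≡6; β=3, v≡2 (mod 7); (6|7)=-1, (2|7)=+1; sign (−1)^0·-1^3·+1^6 = -1.
(a,b)_17: α=5, u≡11; β=4, v≡11 (mod 17); (11|17)=-1, (11|17)=-1; sign (−1)^0·-1^4·-1^5 = -1.
(a,b)_2: α=0, β=-4; u≡3, v≡7 (mod 8); ε(u)ε(v)=1·1, αω(v)=0·0, βω(u)=-4·1; sum ≡ 1  ⇒  -1.
(a,b)_29: α=3, u≡2; β=2, v≡20 (mod 29); (2|29)=-1, (20|29)=+1; sign (−1)^0·-1^2·+1^3 = +1.
(a,b)_13: α=1, u≡12; β=2, v≡6 (mod 13); (12|13)=+1, (6|13)=-1; sign (−1)^0·+1^2·-1^1 = -1.
(a,b)_3: α=2, u≡1; β=6, v≡1 (mod 3); (1|3)=+1, (1|3)=+1; sign (−1)^0·+1^6·+1^2 = +1.
(a,b)_19: α=-2, u≡17; β=-2, v≡16 (mod 19); (17|19)=+1, (16|19)=+1; sign (−1)^0·+1^-2·+1^-2 = +1.
|Ram(-339677, 7)| = 4, even; anisotropic at {2, 7, 13, 17}.

[2, 7, 13, 17]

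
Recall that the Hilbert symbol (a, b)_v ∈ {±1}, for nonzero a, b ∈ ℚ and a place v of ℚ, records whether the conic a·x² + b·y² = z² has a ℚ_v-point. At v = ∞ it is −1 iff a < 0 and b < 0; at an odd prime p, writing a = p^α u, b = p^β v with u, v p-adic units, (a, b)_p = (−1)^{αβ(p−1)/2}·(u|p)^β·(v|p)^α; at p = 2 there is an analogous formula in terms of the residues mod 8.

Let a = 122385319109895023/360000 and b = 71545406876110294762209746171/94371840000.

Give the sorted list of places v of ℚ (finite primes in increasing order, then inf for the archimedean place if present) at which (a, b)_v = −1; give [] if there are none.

[2, 29]

(a, b) ≡ (147407, 3059) mod (ℚ^×)²; places V = {2, 3, 5, 7, 11, 13, 17, 19, 23, 29, 31, ∞}.
(a,b)_3: α=-2, u≡2; β=-2, v≡2 (mod 3); (2|3)=-1, (2|3)=-1; sign (−1)^0·-1^-2·-1^-2 = +1.
(a,b)_11: α=0, u≡2; β=2, v≡9 (mod 11); (2|11)=-1, (9|11)=+1; sign (−1)^0·-1^2·+1^0 = +1.
(a,b)_∞: sgn(147407)=+, sgn(3059)=+, so +1.
(a,b)_19: α=2, u≡17; β=3, v≡4 (mod 19); (17|19)=+1, (4|19)=+1; sign (−1)^0·+1^3·+1^2 = +1.
(a,b)_29: α=1, u≡17; β=2, v≡17 (mod 29); (17|29)=-1, (17|29)=-1; sign (−1)^0·-1^2·-1^1 = -1.
(a,b)_31: α=2, u≡4; β=4, v≡29 (mod 31); (4|31)=+1, (29|31)=-1; sign (−1)^0·+1^4·-1^2 = +1.
(a,b)_7: α=2, u≡4; β=1, v≡3 (mod 7); (4|7)=+1, (3|7)=-1; sign (−1)^0·+1^1·-1^2 = +1.
(a,b)_23: α=1, u≡10; β=1, v≡2 (mod 23); (10|23)=-1, (2|23)=+1; sign (−1)^1·-1^1·+1^1 = +1.
(a,b)_2: α=-6, β=-24; u≡7, v≡3 (mod 8); ε(u)ε(v)=1·1, αω(v)=-6·1, βω(u)=-24·0; sum ≡ 1  ⇒  -1.
(a,b)_5: α=-4, u≡3; β=-4, v≡4 (mod 5); (3|5)=-1, (4|5)=+1; sign (−1)^0·-1^-4·+1^-4 = +1.
(a,b)_17: α=3, u≡9; β=6, v≡8 (mod 17); (9|17)=+1, (8|17)=+1; sign (−1)^0·+1^6·+1^3 = +1.
(a,b)_13: α=3, u≡9; β=4, v≡4 (mod 13); (9|13)=+1, (4|13)=+1; sign (−1)^0·+1^4·+1^3 = +1.
|Ram(147407, 3059)| = 2, even; anisotropic at {2, 29}.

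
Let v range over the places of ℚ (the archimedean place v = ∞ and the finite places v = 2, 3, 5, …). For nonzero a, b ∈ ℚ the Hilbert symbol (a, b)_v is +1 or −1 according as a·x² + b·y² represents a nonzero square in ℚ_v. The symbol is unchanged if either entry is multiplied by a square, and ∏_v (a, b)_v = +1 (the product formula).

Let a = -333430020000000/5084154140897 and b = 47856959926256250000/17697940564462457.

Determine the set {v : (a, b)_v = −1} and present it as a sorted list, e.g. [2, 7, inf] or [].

Mod squares: a ≡ -1785, b ≡ 17. Check v ∈ {∞, 2, 3, 5, 7, 11, 13, 17, 23, 31, 59}.
v=11: a=11^2·(≡8), b=11^8·(≡7) mod 11; (8|11)=-1, (7|11)=-1; (−1)^{2·8·5}·(-1)^8·(-1)^2 = +1.
v=13: a=13^-2·(≡3), b=13^-2·(≡10) mod 13; (3|13)=+1, (10|13)=+1; (−1)^{-2·-2·6}·(+1)^-2·(+1)^-2 = +1.
v=3: a=3^9·(≡2), b=3^6·(≡2) mod 3; (2|3)=-1, (2|3)=-1; (−1)^{9·6·1}·(-1)^6·(-1)^9 = -1.
v=17: a=17^-1·(≡3), b=17^-1·(≡13) mod 17; (3|17)=-1, (13|17)=+1; (−1)^{-1·-1·8}·(-1)^-1·(+1)^-1 = -1.
v=31: a=31^-2·(≡30), b=31^-2·(≡6) mod 31; (30|31)=-1, (6|31)=-1; (−1)^{-2·-2·15}·(-1)^-2·(-1)^-2 = +1.
v=59: a=59^-2·(≡31), b=59^-4·(≡17) mod 59; (31|59)=-1, (17|59)=+1; (−1)^{-2·-4·29}·(-1)^-4·(+1)^-2 = +1.
v=2: v_2(a)=8, v_2(b)=4; units ≡ 7, 1 (mod 8); ε·ε+αω+βω = 1·0+8·0+4·0 ≡ 0  ⇒  (a,b)_2 = +1.
v=5: a=5^7·(≡2), b=5^8·(≡3) mod 5; (2|5)=-1, (3|5)=-1; (−1)^{7·8·2}·(-1)^8·(-1)^7 = -1.
v=23: a=23^-2·(≡16), b=23^-2·(≡11) mod 23; (16|23)=+1, (11|23)=-1; (−1)^{-2·-2·11}·(+1)^-2·(-1)^-2 = +1.
v=∞: -1785 < 0 and 17 > 0  ⇒  (a,b)_∞ = +1.
v=7: a=7^1·(≡2), b=7^2·(≡6) mod 7; (2|7)=+1, (6|7)=-1; (−1)^{1·2·3}·(+1)^2·(-1)^1 = -1.
|Ram(-1785, 17)| = 4, even; anisotropic at {3, 5, 7, 17}.

[3, 5, 7, 17]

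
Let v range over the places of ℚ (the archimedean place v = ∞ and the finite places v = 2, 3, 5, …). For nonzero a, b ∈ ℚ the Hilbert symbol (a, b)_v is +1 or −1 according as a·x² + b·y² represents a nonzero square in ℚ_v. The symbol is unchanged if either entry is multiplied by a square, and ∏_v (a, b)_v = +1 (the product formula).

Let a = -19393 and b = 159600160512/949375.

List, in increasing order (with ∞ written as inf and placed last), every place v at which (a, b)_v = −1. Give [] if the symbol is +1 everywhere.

[3, 31]

(a, b) ≡ (-19393, 1411833) mod (ℚ^×)²; places V = {2, 3, 5, 7, 11, 13, 17, 19, 31, 41, 43, 47, ∞}.
(a,b)_3: α=0, u≡2; β=5, v≡1 (mod 3); (2|3)=-1, (1|3)=+1; sign (−1)^0·-1^5·+1^0 = -1.
(a,b)_47: α=0, u≡18; β=1, v≡16 (mod 47); (18|47)=+1, (16|47)=+1; sign (−1)^0·+1^1·+1^0 = +1.
(a,b)_7: α=0, u≡4; β=-2, v≡5 (mod 7); (4|7)=+1, (5|7)=-1; sign (−1)^0·+1^-2·-1^0 = +1.
(a,b)_19: α=0, u≡6; β=1, v≡17 (mod 19); (6|19)=+1, (17|19)=+1; sign (−1)^0·+1^1·+1^0 = +1.
(a,b)_5: α=0, u≡2; β=-4, v≡3 (mod 5); (2|5)=-1, (3|5)=-1; sign (−1)^0·-1^-4·-1^0 = +1.
(a,b)_∞: sgn(-19393)=−, sgn(1411833)=+, so +1.
(a,b)_11: α=1, u≡8; β=0, v≡5 (mod 11); (8|11)=-1, (5|11)=+1; sign (−1)^0·-1^0·+1^1 = +1.
(a,b)_41: α=1, u≡19; β=0, v≡20 (mod 41); (19|41)=-1, (20|41)=+1; sign (−1)^0·-1^0·+1^1 = +1.
(a,b)_43: α=1, u≡22; β=0, v≡16 (mod 43); (22|43)=-1, (16|43)=+1; sign (−1)^0·-1^0·+1^1 = +1.
(a,b)_31: α=0, u≡13; β=-1, v≡25 (mod 31); (13|31)=-1, (25|31)=+1; sign (−1)^0·-1^-1·+1^0 = -1.
(a,b)_13: α=0, u≡3; β=2, v≡11 (mod 13); (3|13)=+1, (11|13)=-1; sign (−1)^0·+1^2·-1^0 = +1.
(a,b)_17: α=0, u≡4; β=1, v≡4 (mod 17); (4|17)=+1, (4|17)=+1; sign (−1)^0·+1^1·+1^0 = +1.
(a,b)_2: α=0, β=8; u≡7, v≡1 (mod 8); ε(u)ε(v)=1·0, αω(v)=0·0, βω(u)=8·0; sum ≡ 0  ⇒  +1.
Ram(-19393, 1411833) = {3, 31}; no ℚ_3-point on the conic.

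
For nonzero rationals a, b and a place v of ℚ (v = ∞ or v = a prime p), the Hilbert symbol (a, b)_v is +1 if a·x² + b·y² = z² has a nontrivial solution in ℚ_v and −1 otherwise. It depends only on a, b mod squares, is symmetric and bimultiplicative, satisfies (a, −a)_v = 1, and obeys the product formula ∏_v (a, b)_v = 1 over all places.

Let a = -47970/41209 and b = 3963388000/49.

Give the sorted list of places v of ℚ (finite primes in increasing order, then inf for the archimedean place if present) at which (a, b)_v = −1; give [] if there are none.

(a, b) ≡ (-5330, 58630) mod (ℚ^×)²; places V = {2, 3, 5, 7, 11, 13, 29, 41, ∞}.
(a,b)_7: α=-2, u≡1; β=-2, v≡5 (mod 7); (1|7)=+1, (5|7)=-1; sign (−1)^0·+1^-2·-1^-2 = +1.
(a,b)_29: α=-2, u≡23; β=0, v≡17 (mod 29); (23|29)=+1, (17|29)=-1; sign (−1)^0·+1^0·-1^-2 = +1.
(a,b)_2: α=1, β=5; u≡7, v≡3 (mod 8); ε(u)ε(v)=1·1, αω(v)=1·1, βω(u)=5·0; sum ≡ 0  ⇒  +1.
(a,b)_41: α=1, u≡15; β=1, v≡21 (mod 41); (15|41)=-1, (21|41)=+1; sign (−1)^0·-1^1·+1^1 = -1.
(a,b)_11: α=0, u≡4; β=1, v≡6 (mod 11); (4|11)=+1, (6|11)=-1; sign (−1)^0·+1^1·-1^0 = +1.
(a,b)_5: α=1, u≡4; β=3, v≡1 (mod 5); (4|5)=+1, (1|5)=+1; sign (−1)^0·+1^3·+1^1 = +1.
(a,b)_13: α=1, u≡11; β=3, v≡12 (mod 13); (11|13)=-1, (12|13)=+1; sign (−1)^0·-1^3·+1^1 = -1.
(a,b)_3: α=2, u≡1; β=0, v≡1 (mod 3); (1|3)=+1, (1|3)=+1; sign (−1)^0·+1^0·+1^2 = +1.
(a,b)_∞: sgn(-5330)=−, sgn(58630)=+, so +1.
(-5330, 58630 / ℚ) ramifies at {13, 41}: a division algebra.

[13, 41]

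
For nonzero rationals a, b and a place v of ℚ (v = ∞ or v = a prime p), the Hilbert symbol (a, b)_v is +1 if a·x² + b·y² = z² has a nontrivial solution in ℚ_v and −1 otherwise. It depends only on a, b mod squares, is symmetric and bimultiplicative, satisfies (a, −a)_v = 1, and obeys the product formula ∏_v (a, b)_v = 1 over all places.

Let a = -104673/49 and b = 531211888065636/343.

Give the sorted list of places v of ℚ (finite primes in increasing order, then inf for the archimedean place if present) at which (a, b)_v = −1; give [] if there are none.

(a, b) ≡ (-104673, 84847) mod (ℚ^×)²; places V = {2, 3, 7, 17, 23, 31, 37, 41, ∞}.
(a,b)_37: α=1, u≡14; β=2, v≡5 (mod 37); (14|37)=-1, (5|37)=-1; sign (−1)^0·-1^2·-1^1 = -1.
(a,b)_17: α=0, u≡2; β=1, v≡7 (mod 17); (2|17)=+1, (7|17)=-1; sign (−1)^0·+1^1·-1^0 = +1.
(a,b)_7: α=-2, u≡5; β=-3, v≡1 (mod 7); (5|7)=-1, (1|7)=+1; sign (−1)^0·-1^-3·+1^-2 = -1.
(a,b)_∞: sgn(-104673)=−, sgn(84847)=+, so +1.
(a,b)_23: α=1, u≡1; β=3, v≡13 (mod 23); (1|23)=+1, (13|23)=+1; sign (−1)^1·+1^3·+1^1 = -1.
(a,b)_31: α=0, u≡18; β=1, v≡8 (mod 31); (18|31)=+1, (8|31)=+1; sign (−1)^0·+1^1·+1^0 = +1.
(a,b)_3: α=1, u≡2; β=2, v≡1 (mod 3); (2|3)=-1, (1|3)=+1; sign (−1)^0·-1^2·+1^1 = +1.
(a,b)_41: α=1, u≡14; β=2, v≡8 (mod 41); (14|41)=-1, (8|41)=+1; sign (−1)^0·-1^2·+1^1 = +1.
(a,b)_2: α=0, β=2; u≡7, v≡7 (mod 8); ε(u)ε(v)=1·1, αω(v)=0·0, βω(u)=2·0; sum ≡ 1  ⇒  -1.
Ram(-104673, 84847) = {2, 7, 23, 37}; no ℚ_2-point on the conic.

[2, 7, 23, 37]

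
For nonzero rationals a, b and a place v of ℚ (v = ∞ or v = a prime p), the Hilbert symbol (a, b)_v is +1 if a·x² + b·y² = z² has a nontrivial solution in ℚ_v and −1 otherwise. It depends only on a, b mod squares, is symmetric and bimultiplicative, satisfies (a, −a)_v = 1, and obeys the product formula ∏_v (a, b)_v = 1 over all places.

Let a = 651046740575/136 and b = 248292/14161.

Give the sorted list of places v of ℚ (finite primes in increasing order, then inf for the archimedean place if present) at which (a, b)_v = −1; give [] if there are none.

[3, 17, 19, 23]

Mod squares: a ≡ 782, b ≡ 57. Check v ∈ {∞, 2, 3, 5, 7, 11, 17, 19, 23}.
v=7: a=7^2·(≡6), b=7^-2·(≡1) mod 7; (6|7)=-1, (1|7)=+1; (−1)^{2·-2·3}·(-1)^-2·(+1)^2 = +1.
v=3: a=3^0·(≡2), b=3^3·(≡1) mod 3; (2|3)=-1, (1|3)=+1; (−1)^{0·3·1}·(-1)^3·(+1)^0 = -1.
v=17: a=17^-1·(≡12), b=17^-2·(≡5) mod 17; (12|17)=-1, (5|17)=-1; (−1)^{-1·-2·8}·(-1)^-2·(-1)^-1 = -1.
v=5: a=5^2·(≡3), b=5^0·(≡2) mod 5; (3|5)=-1, (2|5)=-1; (−1)^{2·0·2}·(-1)^0·(-1)^2 = +1.
v=2: v_2(a)=-3, v_2(b)=2; units ≡ 7, 1 (mod 8); ε·ε+αω+βω = 1·0+-3·0+2·0 ≡ 0  ⇒  (a,b)_2 = +1.
v=23: a=23^3·(≡11), b=23^0·(≡22) mod 23; (11|23)=-1, (22|23)=-1; (−1)^{3·0·11}·(-1)^0·(-1)^3 = -1.
v=19: a=19^2·(≡14), b=19^1·(≡12) mod 19; (14|19)=-1, (12|19)=-1; (−1)^{2·1·9}·(-1)^1·(-1)^2 = -1.
v=∞: 782 > 0 and 57 > 0  ⇒  (a,b)_∞ = +1.
v=11: a=11^2·(≡9), b=11^2·(≡7) mod 11; (9|11)=+1, (7|11)=-1; (−1)^{2·2·5}·(+1)^2·(-1)^2 = +1.
Ram(782, 57) = {3, 17, 19, 23}; no ℚ_3-point on the conic.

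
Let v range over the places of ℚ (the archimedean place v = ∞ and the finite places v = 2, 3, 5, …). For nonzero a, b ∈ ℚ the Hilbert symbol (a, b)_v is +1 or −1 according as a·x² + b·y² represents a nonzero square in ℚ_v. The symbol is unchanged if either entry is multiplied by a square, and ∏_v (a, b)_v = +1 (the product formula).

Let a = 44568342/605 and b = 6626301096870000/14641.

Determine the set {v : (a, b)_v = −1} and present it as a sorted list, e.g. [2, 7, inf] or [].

Mod squares: a ≡ 2990, b ≡ 7. Check v ∈ {∞, 2, 3, 5, 7, 11, 13, 23}.
v=∞: 2990 > 0 and 7 > 0  ⇒  (a,b)_∞ = +1.
v=13: a=13^3·(≡12), b=13^2·(≡5) mod 13; (12|13)=+1, (5|13)=-1; (−1)^{3·2·6}·(+1)^2·(-1)^3 = -1.
v=3: a=3^2·(≡2), b=3^2·(≡1) mod 3; (2|3)=-1, (1|3)=+1; (−1)^{2·2·1}·(-1)^2·(+1)^2 = +1.
v=23: a=23^1·(≡17), b=23^2·(≡19) mod 23; (17|23)=-1, (19|23)=-1; (−1)^{1·2·11}·(-1)^2·(-1)^1 = -1.
v=5: a=5^-1·(≡2), b=5^4·(≡2) mod 5; (2|5)=-1, (2|5)=-1; (−1)^{-1·4·2}·(-1)^4·(-1)^-1 = -1.
v=2: v_2(a)=1, v_2(b)=4; units ≡ 7, 7 (mod 8); ε·ε+αω+βω = 1·1+1·0+4·0 ≡ 1  ⇒  (a,b)_2 = -1.
v=11: a=11^-2·(≡1), b=11^-4·(≡7) mod 11; (1|11)=+1, (7|11)=-1; (−1)^{-2·-4·5}·(+1)^-4·(-1)^-2 = +1.
v=7: a=7^2·(≡2), b=7^7·(≡1) mod 7; (2|7)=+1, (1|7)=+1; (−1)^{2·7·3}·(+1)^7·(+1)^2 = +1.
(2990, 7 / ℚ) ramifies at {2, 5, 13, 23}: a division algebra.

[2, 5, 13, 23]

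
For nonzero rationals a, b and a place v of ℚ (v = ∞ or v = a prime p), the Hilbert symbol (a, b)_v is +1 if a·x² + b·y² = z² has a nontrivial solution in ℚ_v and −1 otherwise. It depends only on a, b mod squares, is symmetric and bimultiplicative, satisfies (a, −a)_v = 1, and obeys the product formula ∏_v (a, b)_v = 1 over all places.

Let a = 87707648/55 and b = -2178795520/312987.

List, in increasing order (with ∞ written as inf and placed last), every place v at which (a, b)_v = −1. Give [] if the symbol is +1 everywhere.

(a, b) ≡ (24035, -7590) mod (ℚ^×)²; places V = {2, 3, 5, 7, 11, 17, 19, 23, 29, ∞}.
(a,b)_3: α=0, u≡2; β=-1, v≡2 (mod 3); (2|3)=-1, (2|3)=-1; sign (−1)^0·-1^-1·-1^0 = -1.
(a,b)_7: α=2, u≡4; β=0, v≡5 (mod 7); (4|7)=+1, (5|7)=-1; sign (−1)^0·+1^0·-1^2 = +1.
(a,b)_2: α=12, β=11; u≡3, v≡5 (mod 8); ε(u)ε(v)=1·0, αω(v)=12·1, βω(u)=11·1; sum ≡ 1  ⇒  -1.
(a,b)_19: α=1, u≡5; β=-2, v≡12 (mod 19); (5|19)=+1, (12|19)=-1; sign (−1)^0·+1^-2·-1^1 = -1.
(a,b)_5: α=-1, u≡3; β=1, v≡3 (mod 5); (3|5)=-1, (3|5)=-1; sign (−1)^0·-1^1·-1^-1 = +1.
(a,b)_11: α=-1, u≡10; β=1, v≡4 (mod 11); (10|11)=-1, (4|11)=+1; sign (−1)^1·-1^1·+1^-1 = +1.
(a,b)_29: α=0, u≡13; β=2, v≡15 (mod 29); (13|29)=+1, (15|29)=-1; sign (−1)^0·+1^2·-1^0 = +1.
(a,b)_17: α=0, u≡6; β=-2, v≡8 (mod 17); (6|17)=-1, (8|17)=+1; sign (−1)^0·-1^-2·+1^0 = +1.
(a,b)_∞: sgn(24035)=+, sgn(-7590)=−, so +1.
(a,b)_23: α=1, u≡5; β=1, v≡7 (mod 23); (5|23)=-1, (7|23)=-1; sign (−1)^1·-1^1·-1^1 = -1.
(24035, -7590 / ℚ) ramifies at {2, 3, 19, 23}: a division algebra.

[2, 3, 19, 23]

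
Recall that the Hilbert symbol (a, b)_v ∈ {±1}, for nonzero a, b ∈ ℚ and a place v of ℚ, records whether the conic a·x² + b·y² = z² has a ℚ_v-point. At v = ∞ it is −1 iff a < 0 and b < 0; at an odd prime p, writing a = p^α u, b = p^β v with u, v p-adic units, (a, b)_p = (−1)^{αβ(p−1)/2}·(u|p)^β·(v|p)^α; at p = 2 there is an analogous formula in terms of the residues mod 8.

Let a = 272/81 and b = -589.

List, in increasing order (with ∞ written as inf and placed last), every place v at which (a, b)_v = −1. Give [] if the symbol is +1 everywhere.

[17, 31]

(a, b) ≡ (17, -589) mod (ℚ^×)²; places V = {2, 3, 17, 19, 31, ∞}.
(a,b)_3: α=-4, u≡2; β=0, v≡2 (mod 3); (2|3)=-1, (2|3)=-1; sign (−1)^0·-1^0·-1^-4 = +1.
(a,b)_2: α=4, β=0; u≡1, v≡3 (mod 8); ε(u)ε(v)=0·1, αω(v)=4·1, βω(u)=0·0; sum ≡ 0  ⇒  +1.
(a,b)_31: α=0, u≡29; β=1, v≡12 (mod 31); (29|31)=-1, (12|31)=-1; sign (−1)^0·-1^1·-1^0 = -1.
(a,b)_17: α=1, u≡13; β=0, v≡6 (mod 17); (13|17)=+1, (6|17)=-1; sign (−1)^0·+1^0·-1^1 = -1.
(a,b)_19: α=0, u≡5; β=1, v≡7 (mod 19); (5|19)=+1, (7|19)=+1; sign (−1)^0·+1^1·+1^0 = +1.
(a,b)_∞: sgn(17)=+, sgn(-589)=−, so +1.
Ram(17, -589) = {17, 31}; no ℚ_17-point on the conic.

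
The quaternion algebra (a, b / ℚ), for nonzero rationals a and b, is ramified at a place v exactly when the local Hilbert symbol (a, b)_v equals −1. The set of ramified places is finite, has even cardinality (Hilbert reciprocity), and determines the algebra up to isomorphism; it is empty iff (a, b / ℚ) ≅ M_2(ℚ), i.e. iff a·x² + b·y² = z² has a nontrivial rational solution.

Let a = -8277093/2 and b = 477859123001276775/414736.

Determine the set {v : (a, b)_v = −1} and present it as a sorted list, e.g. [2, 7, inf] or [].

Mod squares: a ≡ -1914, b ≡ 31. Check v ∈ {∞, 2, 3, 5, 7, 11, 23, 29, 31}.
v=29: a=29^1·(≡15), b=29^2·(≡27) mod 29; (15|29)=-1, (27|29)=-1; (−1)^{1·2·14}·(-1)^2·(-1)^1 = -1.
v=23: a=23^0·(≡16), b=23^-2·(≡13) mod 23; (16|23)=+1, (13|23)=+1; (−1)^{0·-2·11}·(+1)^-2·(+1)^0 = +1.
v=31: a=31^2·(≡18), b=31^5·(≡18) mod 31; (18|31)=+1, (18|31)=+1; (−1)^{2·5·15}·(+1)^5·(+1)^2 = +1.
v=2: v_2(a)=-1, v_2(b)=-4; units ≡ 3, 7 (mod 8); ε·ε+αω+βω = 1·1+-1·0+-4·1 ≡ 1  ⇒  (a,b)_2 = -1.
v=7: a=7^0·(≡4), b=7^-2·(≡3) mod 7; (4|7)=+1, (3|7)=-1; (−1)^{0·-2·3}·(+1)^-2·(-1)^0 = +1.
v=∞: -1914 < 0 and 31 > 0  ⇒  (a,b)_∞ = +1.
v=5: a=5^0·(≡1), b=5^2·(≡1) mod 5; (1|5)=+1, (1|5)=+1; (−1)^{0·2·2}·(+1)^2·(+1)^0 = +1.
v=3: a=3^3·(≡1), b=3^8·(≡1) mod 3; (1|3)=+1, (1|3)=+1; (−1)^{3·8·1}·(+1)^8·(+1)^3 = +1.
v=11: a=11^1·(≡7), b=11^2·(≡3) mod 11; (7|11)=-1, (3|11)=+1; (−1)^{1·2·5}·(-1)^2·(+1)^1 = +1.
(-1914, 31 / ℚ) ramifies at {2, 29}: a division algebra.

[2, 29]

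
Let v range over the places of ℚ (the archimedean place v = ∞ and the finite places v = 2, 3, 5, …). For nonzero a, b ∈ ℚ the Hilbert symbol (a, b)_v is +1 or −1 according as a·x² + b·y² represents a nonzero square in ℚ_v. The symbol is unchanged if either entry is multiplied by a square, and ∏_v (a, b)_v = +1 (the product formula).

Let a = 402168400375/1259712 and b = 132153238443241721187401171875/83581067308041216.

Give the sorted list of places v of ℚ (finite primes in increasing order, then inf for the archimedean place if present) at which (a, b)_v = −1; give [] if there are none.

Mod squares: a ≡ 410205, b ≡ 667. Check v ∈ {∞, 2, 3, 5, 7, 17, 23, 29, 41}.
v=17: a=17^0·(≡7), b=17^-2·(≡16) mod 17; (7|17)=-1, (16|17)=+1; (−1)^{0·-2·8}·(-1)^-2·(+1)^0 = +1.
v=7: a=7^6·(≡5), b=7^14·(≡1) mod 7; (5|7)=-1, (1|7)=+1; (−1)^{6·14·3}·(-1)^14·(+1)^6 = +1.
v=23: a=23^1·(≡21), b=23^3·(≡1) mod 23; (21|23)=-1, (1|23)=+1; (−1)^{1·3·11}·(-1)^3·(+1)^1 = +1.
v=∞: 410205 > 0 and 667 > 0  ⇒  (a,b)_∞ = +1.
v=5: a=5^3·(≡4), b=5^8·(≡2) mod 5; (4|5)=+1, (2|5)=-1; (−1)^{3·8·2}·(+1)^8·(-1)^3 = -1.
v=29: a=29^1·(≡4), b=29^3·(≡5) mod 29; (4|29)=+1, (5|29)=+1; (−1)^{1·3·14}·(+1)^3·(+1)^1 = +1.
v=3: a=3^-9·(≡1), b=3^-24·(≡1) mod 3; (1|3)=+1, (1|3)=+1; (−1)^{-9·-24·1}·(+1)^-24·(+1)^-9 = +1.
v=2: v_2(a)=-6, v_2(b)=-10; units ≡ 5, 3 (mod 8); ε·ε+αω+βω = 0·1+-6·1+-10·1 ≡ 0  ⇒  (a,b)_2 = +1.
v=41: a=41^1·(≡4), b=41^2·(≡27) mod 41; (4|41)=+1, (27|41)=-1; (−1)^{1·2·20}·(+1)^2·(-1)^1 = -1.
|Ram(410205, 667)| = 2, even; anisotropic at {5, 41}.

[5, 41]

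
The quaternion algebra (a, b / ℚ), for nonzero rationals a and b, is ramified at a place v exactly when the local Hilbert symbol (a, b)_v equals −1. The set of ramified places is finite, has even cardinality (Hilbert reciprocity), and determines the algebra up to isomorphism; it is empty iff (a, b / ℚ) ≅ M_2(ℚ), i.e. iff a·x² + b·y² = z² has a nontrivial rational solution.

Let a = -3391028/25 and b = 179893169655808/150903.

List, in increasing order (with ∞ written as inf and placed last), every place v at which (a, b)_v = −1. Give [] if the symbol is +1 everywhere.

Mod squares: a ≡ -847757, b ≡ 3637151. Check v ∈ {∞, 2, 3, 5, 7, 17, 19, 23, 29, 31, 41}.
v=∞: -847757 < 0 and 3637151 > 0  ⇒  (a,b)_∞ = +1.
v=41: a=41^1·(≡34), b=41^1·(≡24) mod 41; (34|41)=-1, (24|41)=-1; (−1)^{1·1·20}·(-1)^1·(-1)^1 = +1.
v=5: a=5^-2·(≡2), b=5^0·(≡1) mod 5; (2|5)=-1, (1|5)=+1; (−1)^{-2·0·2}·(-1)^0·(+1)^-2 = +1.
v=7: a=7^0·(≡6), b=7^1·(≡2) mod 7; (6|7)=-1, (2|7)=+1; (−1)^{0·1·3}·(-1)^1·(+1)^0 = -1.
v=3: a=3^0·(≡1), b=3^-8·(≡2) mod 3; (1|3)=+1, (2|3)=-1; (−1)^{0·-8·1}·(+1)^-8·(-1)^0 = +1.
v=23: a=23^1·(≡20), b=23^-1·(≡16) mod 23; (20|23)=-1, (16|23)=+1; (−1)^{1·-1·11}·(-1)^-1·(+1)^1 = +1.
v=17: a=17^0·(≡8), b=17^2·(≡13) mod 17; (8|17)=+1, (13|17)=+1; (−1)^{0·2·8}·(+1)^2·(+1)^0 = +1.
v=2: v_2(a)=2, v_2(b)=12; units ≡ 3, 7 (mod 8); ε·ε+αω+βω = 1·1+2·0+12·1 ≡ 1  ⇒  (a,b)_2 = -1.
v=29: a=29^1·(≡1), b=29^1·(≡20) mod 29; (1|29)=+1, (20|29)=+1; (−1)^{1·1·14}·(+1)^1·(+1)^1 = +1.
v=19: a=19^0·(≡9), b=19^1·(≡17) mod 19; (9|19)=+1, (17|19)=+1; (−1)^{0·1·9}·(+1)^1·(+1)^0 = +1.
v=31: a=31^1·(≡24), b=31^2·(≡14) mod 31; (24|31)=-1, (14|31)=+1; (−1)^{1·2·15}·(-1)^2·(+1)^1 = +1.
(-847757, 3637151 / ℚ) ramifies at {2, 7}: a division algebra.

[2, 7]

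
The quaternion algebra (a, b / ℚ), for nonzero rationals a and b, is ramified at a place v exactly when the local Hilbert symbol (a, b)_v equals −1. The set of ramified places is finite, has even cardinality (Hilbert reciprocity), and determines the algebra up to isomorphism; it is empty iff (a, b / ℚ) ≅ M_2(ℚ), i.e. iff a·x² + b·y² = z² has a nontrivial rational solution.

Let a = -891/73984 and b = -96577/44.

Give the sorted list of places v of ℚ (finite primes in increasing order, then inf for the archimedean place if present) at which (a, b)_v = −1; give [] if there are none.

(a, b) ≡ (-11, -1062347) mod (ℚ^×)²; places V = {2, 3, 11, 13, 17, 19, 23, ∞}.
(a,b)_19: α=0, u≡18; β=1, v≡11 (mod 19); (18|19)=-1, (11|19)=+1; sign (−1)^0·-1^1·+1^0 = -1.
(a,b)_2: α=-8, β=-2; u≡5, v≡5 (mod 8); ε(u)ε(v)=0·0, αω(v)=-8·1, βω(u)=-2·1; sum ≡ 0  ⇒  +1.
(a,b)_17: α=-2, u≡10; β=1, v≡15 (mod 17); (10|17)=-1, (15|17)=+1; sign (−1)^0·-1^1·+1^-2 = -1.
(a,b)_11: α=1, u≡2; β=-1, v≡9 (mod 11); (2|11)=-1, (9|11)=+1; sign (−1)^1·-1^-1·+1^1 = +1.
(a,b)_3: α=4, u≡1; β=0, v≡1 (mod 3); (1|3)=+1, (1|3)=+1; sign (−1)^0·+1^0·+1^4 = +1.
(a,b)_23: α=0, u≡9; β=1, v≡18 (mod 23); (9|23)=+1, (18|23)=+1; sign (−1)^0·+1^1·+1^0 = +1.
(a,b)_∞: sgn(-11)=−, sgn(-1062347)=−, so -1.
(a,b)_13: α=0, u≡6; β=1, v≡4 (mod 13); (6|13)=-1, (4|13)=+1; sign (−1)^0·-1^1·+1^0 = -1.
(-11, -1062347 / ℚ) ramifies at {13, 17, 19, ∞}: a division algebra.

[13, 17, 19, inf]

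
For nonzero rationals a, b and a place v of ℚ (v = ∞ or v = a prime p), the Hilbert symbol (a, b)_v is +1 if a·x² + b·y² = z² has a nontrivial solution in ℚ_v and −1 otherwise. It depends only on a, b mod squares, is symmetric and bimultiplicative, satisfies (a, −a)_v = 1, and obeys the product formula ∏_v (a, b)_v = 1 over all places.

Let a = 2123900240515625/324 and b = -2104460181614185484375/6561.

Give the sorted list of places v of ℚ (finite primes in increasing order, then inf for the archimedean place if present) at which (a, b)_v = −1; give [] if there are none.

Mod squares: a ≡ 80862353, b ≡ -23184311. Check v ∈ {∞, 2, 3, 5, 11, 13, 17, 29, 31, 37, 41}.
v=13: a=13^1·(≡11), b=13^4·(≡11) mod 13; (11|13)=-1, (11|13)=-1; (−1)^{1·4·6}·(-1)^4·(-1)^1 = -1.
v=5: a=5^6·(≡2), b=5^6·(≡4) mod 5; (2|5)=-1, (4|5)=+1; (−1)^{6·6·2}·(-1)^6·(+1)^6 = +1.
v=29: a=29^1·(≡20), b=29^1·(≡5) mod 29; (20|29)=+1, (5|29)=+1; (−1)^{1·1·14}·(+1)^1·(+1)^1 = +1.
v=41: a=41^2·(≡20), b=41^3·(≡5) mod 41; (20|41)=+1, (5|41)=+1; (−1)^{2·3·20}·(+1)^3·(+1)^2 = +1.
v=∞: 80862353 > 0 and -23184311 < 0  ⇒  (a,b)_∞ = +1.
v=2: v_2(a)=-2, v_2(b)=0; units ≡ 1, 1 (mod 8); ε·ε+αω+βω = 0·0+-2·0+0·0 ≡ 0  ⇒  (a,b)_2 = +1.
v=37: a=37^1·(≡27), b=37^1·(≡5) mod 37; (27|37)=+1, (5|37)=-1; (−1)^{1·1·18}·(+1)^1·(-1)^1 = -1.
v=31: a=31^1·(≡15), b=31^1·(≡1) mod 31; (15|31)=-1, (1|31)=+1; (−1)^{1·1·15}·(-1)^1·(+1)^1 = +1.
v=3: a=3^-4·(≡2), b=3^-8·(≡1) mod 3; (2|3)=-1, (1|3)=+1; (−1)^{-4·-8·1}·(-1)^-8·(+1)^-4 = +1.
v=11: a=11^1·(≡2), b=11^2·(≡4) mod 11; (2|11)=-1, (4|11)=+1; (−1)^{1·2·5}·(-1)^2·(+1)^1 = +1.
v=17: a=17^1·(≡15), b=17^1·(≡13) mod 17; (15|17)=+1, (13|17)=+1; (−1)^{1·1·8}·(+1)^1·(+1)^1 = +1.
Ram(80862353, -23184311) = {13, 37}; no ℚ_13-point on the conic.

[13, 37]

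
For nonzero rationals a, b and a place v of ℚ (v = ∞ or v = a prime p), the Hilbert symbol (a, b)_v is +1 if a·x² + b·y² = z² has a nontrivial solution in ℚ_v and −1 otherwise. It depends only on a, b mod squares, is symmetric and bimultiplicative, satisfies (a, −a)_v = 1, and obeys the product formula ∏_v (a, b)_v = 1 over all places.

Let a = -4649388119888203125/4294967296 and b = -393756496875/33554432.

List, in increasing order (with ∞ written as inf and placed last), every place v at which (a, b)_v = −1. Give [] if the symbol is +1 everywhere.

[2, 5, 17, inf]

Mod squares: a ≡ -5, b ≡ -1190. Check v ∈ {∞, 2, 3, 5, 7, 17}.
v=17: a=17^2·(≡6), b=17^1·(≡9) mod 17; (6|17)=-1, (9|17)=+1; (−1)^{2·1·8}·(-1)^1·(+1)^2 = -1.
v=∞: -5 < 0 and -1190 < 0  ⇒  (a,b)_∞ = -1.
v=2: v_2(a)=-32, v_2(b)=-25; units ≡ 3, 5 (mod 8); ε·ε+αω+βω = 1·0+-32·1+-25·1 ≡ 1  ⇒  (a,b)_2 = -1.
v=3: a=3^6·(≡1), b=3^2·(≡1) mod 3; (1|3)=+1, (1|3)=+1; (−1)^{6·2·1}·(+1)^2·(+1)^6 = +1.
v=5: a=5^7·(≡1), b=5^5·(≡3) mod 5; (1|5)=+1, (3|5)=-1; (−1)^{7·5·2}·(+1)^5·(-1)^7 = -1.
v=7: a=7^10·(≡1), b=7^7·(≡5) mod 7; (1|7)=+1, (5|7)=-1; (−1)^{10·7·3}·(+1)^7·(-1)^10 = +1.
(-5, -1190 / ℚ) ramifies at {2, 5, 17, ∞}: a division algebra.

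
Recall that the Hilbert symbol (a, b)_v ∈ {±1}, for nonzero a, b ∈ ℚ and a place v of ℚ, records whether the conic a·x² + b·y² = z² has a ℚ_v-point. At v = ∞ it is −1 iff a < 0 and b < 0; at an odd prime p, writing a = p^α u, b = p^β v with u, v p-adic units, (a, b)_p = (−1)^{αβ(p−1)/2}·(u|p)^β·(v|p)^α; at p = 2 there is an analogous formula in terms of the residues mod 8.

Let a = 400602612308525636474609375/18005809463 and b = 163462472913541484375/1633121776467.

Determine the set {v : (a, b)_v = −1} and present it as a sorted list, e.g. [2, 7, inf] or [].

[11, 47]

Mod squares: a ≡ 689161, b ≡ 396489885. Check v ∈ {∞, 2, 3, 5, 7, 11, 17, 23, 29, 31, 37, 41, 43, 47}.
v=3: a=3^0·(≡1), b=3^-3·(≡2) mod 3; (1|3)=+1, (2|3)=-1; (−1)^{0·-3·1}·(+1)^-3·(-1)^0 = +1.
v=∞: 689161 > 0 and 396489885 > 0  ⇒  (a,b)_∞ = +1.
v=23: a=23^-4·(≡13), b=23^-2·(≡17) mod 23; (13|23)=+1, (17|23)=-1; (−1)^{-4·-2·11}·(+1)^-2·(-1)^-4 = +1.
v=5: a=5^12·(≡4), b=5^7·(≡3) mod 5; (4|5)=+1, (3|5)=-1; (−1)^{12·7·2}·(+1)^7·(-1)^12 = +1.
v=37: a=37^-2·(≡11), b=37^-2·(≡19) mod 37; (11|37)=+1, (19|37)=-1; (−1)^{-2·-2·18}·(+1)^-2·(-1)^-2 = +1.
v=11: a=11^1·(≡6), b=11^1·(≡6) mod 11; (6|11)=-1, (6|11)=-1; (−1)^{1·1·5}·(-1)^1·(-1)^1 = -1.
v=17: a=17^0·(≡8), b=17^-4·(≡10) mod 17; (8|17)=+1, (10|17)=-1; (−1)^{0·-4·8}·(+1)^-4·(-1)^0 = +1.
v=43: a=43^1·(≡36), b=43^1·(≡27) mod 43; (36|43)=+1, (27|43)=-1; (−1)^{1·1·21}·(+1)^1·(-1)^1 = +1.
v=7: a=7^2·(≡2), b=7^2·(≡4) mod 7; (2|7)=+1, (4|7)=+1; (−1)^{2·2·3}·(+1)^2·(+1)^2 = +1.
v=29: a=29^2·(≡24), b=29^1·(≡17) mod 29; (24|29)=+1, (17|29)=-1; (−1)^{2·1·14}·(+1)^1·(-1)^2 = +1.
v=31: a=31^3·(≡20), b=31^2·(≡25) mod 31; (20|31)=+1, (25|31)=+1; (−1)^{3·2·15}·(+1)^2·(+1)^3 = +1.
v=2: v_2(a)=0, v_2(b)=0; units ≡ 1, 5 (mod 8); ε·ε+αω+βω = 0·0+0·1+0·0 ≡ 0  ⇒  (a,b)_2 = +1.
v=47: a=47^-1·(≡30), b=47^1·(≡23) mod 47; (30|47)=-1, (23|47)=-1; (−1)^{-1·1·23}·(-1)^1·(-1)^-1 = -1.
v=41: a=41^4·(≡40), b=41^3·(≡4) mod 41; (40|41)=+1, (4|41)=+1; (−1)^{4·3·20}·(+1)^3·(+1)^4 = +1.
(689161, 396489885 / ℚ) ramifies at {11, 47}: a division algebra.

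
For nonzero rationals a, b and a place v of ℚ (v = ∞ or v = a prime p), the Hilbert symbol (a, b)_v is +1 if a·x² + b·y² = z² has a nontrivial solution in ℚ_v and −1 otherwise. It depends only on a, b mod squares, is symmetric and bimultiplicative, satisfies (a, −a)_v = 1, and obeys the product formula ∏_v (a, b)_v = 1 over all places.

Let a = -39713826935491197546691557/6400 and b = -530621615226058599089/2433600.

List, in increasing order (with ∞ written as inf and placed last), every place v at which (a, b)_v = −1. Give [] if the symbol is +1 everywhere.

Mod squares: a ≡ -264957, b ≡ -41. Check v ∈ {∞, 2, 3, 5, 7, 11, 13, 23, 31, 37, 41}.
v=11: a=11^3·(≡4), b=11^4·(≡1) mod 11; (4|11)=+1, (1|11)=+1; (−1)^{3·4·5}·(+1)^4·(+1)^3 = +1.
v=2: v_2(a)=-8, v_2(b)=-6; units ≡ 3, 7 (mod 8); ε·ε+αω+βω = 1·1+-8·0+-6·1 ≡ 1  ⇒  (a,b)_2 = -1.
v=3: a=3^3·(≡1), b=3^-2·(≡1) mod 3; (1|3)=+1, (1|3)=+1; (−1)^{3·-2·1}·(+1)^-2·(+1)^3 = +1.
v=41: a=41^2·(≡12), b=41^1·(≡1) mod 41; (12|41)=-1, (1|41)=+1; (−1)^{2·1·20}·(-1)^1·(+1)^2 = -1.
v=31: a=31^3·(≡7), b=31^2·(≡27) mod 31; (7|31)=+1, (27|31)=-1; (−1)^{3·2·15}·(+1)^2·(-1)^3 = -1.
v=5: a=5^-2·(≡3), b=5^-2·(≡4) mod 5; (3|5)=-1, (4|5)=+1; (−1)^{-2·-2·2}·(-1)^-2·(+1)^-2 = +1.
v=7: a=7^7·(≡5), b=7^4·(≡1) mod 7; (5|7)=-1, (1|7)=+1; (−1)^{7·4·3}·(-1)^4·(+1)^7 = +1.
v=23: a=23^2·(≡12), b=23^4·(≡20) mod 23; (12|23)=+1, (20|23)=-1; (−1)^{2·4·11}·(+1)^4·(-1)^2 = +1.
v=13: a=13^0·(≡3), b=13^-2·(≡7) mod 13; (3|13)=+1, (7|13)=-1; (−1)^{0·-2·6}·(+1)^-2·(-1)^0 = +1.
v=37: a=37^3·(≡29), b=37^2·(≡16) mod 37; (29|37)=-1, (16|37)=+1; (−1)^{3·2·18}·(-1)^2·(+1)^3 = +1.
v=∞: -264957 < 0 and -41 < 0  ⇒  (a,b)_∞ = -1.
|Ram(-264957, -41)| = 4, even; anisotropic at {2, 31, 41, ∞}.

[2, 31, 41, inf]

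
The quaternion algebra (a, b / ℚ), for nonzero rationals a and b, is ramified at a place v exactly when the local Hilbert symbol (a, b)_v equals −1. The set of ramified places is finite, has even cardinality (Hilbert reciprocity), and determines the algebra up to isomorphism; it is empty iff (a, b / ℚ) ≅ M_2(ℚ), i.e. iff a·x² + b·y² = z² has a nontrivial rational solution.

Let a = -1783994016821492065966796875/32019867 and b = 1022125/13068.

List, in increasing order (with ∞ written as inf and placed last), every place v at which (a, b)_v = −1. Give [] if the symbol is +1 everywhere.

(a, b) ≡ (-122187585, 122655) mod (ℚ^×)²; places V = {2, 3, 5, 7, 11, 13, 17, 29, 31, 37, 41, ∞}.
(a,b)_5: α=11, u≡2; β=3, v≡4 (mod 5); (2|5)=-1, (4|5)=+1; sign (−1)^0·-1^3·+1^11 = -1.
(a,b)_13: α=3, u≡7; β=1, v≡9 (mod 13); (7|13)=-1, (9|13)=+1; sign (−1)^0·-1^1·+1^3 = -1.
(a,b)_31: α=1, u≡29; β=0, v≡16 (mod 31); (29|31)=-1, (16|31)=+1; sign (−1)^0·-1^0·+1^1 = +1.
(a,b)_11: α=-4, u≡2; β=-2, v≡3 (mod 11); (2|11)=-1, (3|11)=+1; sign (−1)^0·-1^-2·+1^-4 = +1.
(a,b)_2: α=0, β=-2; u≡7, v≡7 (mod 8); ε(u)ε(v)=1·1, αω(v)=0·0, βω(u)=-2·0; sum ≡ 1  ⇒  -1.
(a,b)_7: α=2, u≡5; β=0, v≡1 (mod 7); (5|7)=-1, (1|7)=+1; sign (−1)^0·-1^0·+1^2 = +1.
(a,b)_∞: sgn(-122187585)=−, sgn(122655)=+, so +1.
(a,b)_17: α=3, u≡10; β=1, v≡11 (mod 17); (10|17)=-1, (11|17)=-1; sign (−1)^0·-1^1·-1^3 = +1.
(a,b)_3: α=-7, u≡2; β=-3, v≡1 (mod 3); (2|3)=-1, (1|3)=+1; sign (−1)^1·-1^-3·+1^-7 = +1.
(a,b)_41: α=1, u≡33; β=0, v≡34 (mod 41); (33|41)=+1, (34|41)=-1; sign (−1)^0·+1^0·-1^1 = -1.
(a,b)_37: α=4, u≡13; β=1, v≡35 (mod 37); (13|37)=-1, (35|37)=-1; sign (−1)^0·-1^1·-1^4 = -1.
(a,b)_29: α=1, u≡4; β=0, v≡14 (mod 29); (4|29)=+1, (14|29)=-1; sign (−1)^0·+1^0·-1^1 = -1.
Ram(-122187585, 122655) = {2, 5, 13, 29, 37, 41}; no ℚ_2-point on the conic.

[2, 5, 13, 29, 37, 41]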